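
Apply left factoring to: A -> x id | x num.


Common prefix: 'x'
Factored: A -> x A', A' -> id | num


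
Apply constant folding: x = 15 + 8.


15 + 8 = 23 at compile time
Optimized: x = 23


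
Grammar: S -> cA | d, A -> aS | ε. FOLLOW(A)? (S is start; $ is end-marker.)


$ ∈ FOLLOW(S). For each A -> αBβ: add FIRST(β)\{ε} to FOLLOW(B); if β nullable, add FOLLOW(A).
FOLLOW(A) = {$}


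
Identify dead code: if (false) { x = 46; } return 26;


condition is constant false, so the whole block is unreachable
Dead: 'if (false) { x = 46; }'


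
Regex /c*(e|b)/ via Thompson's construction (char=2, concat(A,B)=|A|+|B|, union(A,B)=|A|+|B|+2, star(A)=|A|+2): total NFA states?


Syntax tree has 3 char leaf(s), 1 union(s), 1 star(s)
chars contribute 3×2 = 6; each union adds +2; each star adds +2
Total: 6 + 2 + 2 = 10 states


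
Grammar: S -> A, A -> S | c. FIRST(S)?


Per alternative of S: FIRST(A) = {c}
FIRST(S) = {c}


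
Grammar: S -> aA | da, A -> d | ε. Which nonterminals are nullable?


A nonterminal is nullable iff some alternative derives ε (directly, or every symbol in it is nullable)
Nullable: {A}


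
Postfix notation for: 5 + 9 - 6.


Left to right (same or higher precedence on left)
Postfix: 5 9 + 6 -


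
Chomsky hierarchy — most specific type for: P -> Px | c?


Left-linear: every RHS is a terminal or one nonterminal followed by a terminal
Classification: Type 3 (Regular)


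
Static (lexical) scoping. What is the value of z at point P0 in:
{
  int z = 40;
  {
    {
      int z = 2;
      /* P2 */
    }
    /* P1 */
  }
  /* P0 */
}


z declared in the same block as P0
z = 40


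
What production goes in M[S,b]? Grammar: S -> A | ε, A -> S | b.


For [S, b]: 'b' ∈ FIRST(A)
Entry: S -> A


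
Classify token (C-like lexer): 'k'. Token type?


Pattern: letter/underscore followed by alphanumerics, not a keyword
Type: IDENTIFIER


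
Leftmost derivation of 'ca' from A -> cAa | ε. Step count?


Derivation: A => cAa => ca
Steps: 2


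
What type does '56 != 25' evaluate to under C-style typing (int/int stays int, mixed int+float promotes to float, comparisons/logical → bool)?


Operand types: int != int
Rule: comparison yields bool
Result type: bool


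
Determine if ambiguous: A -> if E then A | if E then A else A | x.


dangling else: 'if E then if E then x else x' parses two ways
Ambiguous


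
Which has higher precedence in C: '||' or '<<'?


'<<' is shift (level 8); '||' is logical OR (level 1)
Higher level binds tighter
'<<' has higher precedence than '||'


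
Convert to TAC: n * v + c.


Break into single-operator statements:
t1 = n * v
t2 = t1 + c


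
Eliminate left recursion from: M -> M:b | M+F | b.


Left-recursive alternatives: M:b, M+F; non-recursive: b
Introduce M': M -> bM', M' -> :bM' | +FM' | ε


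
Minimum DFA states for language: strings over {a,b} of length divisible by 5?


Track length mod 5: states 0..4, accept at 0
Minimal DFA: 5 states


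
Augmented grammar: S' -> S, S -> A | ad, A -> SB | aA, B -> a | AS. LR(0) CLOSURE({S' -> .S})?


Start: S' -> .S
For each item with dot before a nonterminal B, add B -> .γ for every B-production
Closure: [S' -> .S, S -> .A, S -> .ad, A -> .SB, A -> .aA]


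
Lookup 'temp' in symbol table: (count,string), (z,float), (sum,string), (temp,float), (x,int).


Lookup 'temp' → type float


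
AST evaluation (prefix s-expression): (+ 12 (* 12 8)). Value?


Evaluate inner: (* 12 8) = 96
Evaluate root: (+ 12 96) = 108
Result: 108


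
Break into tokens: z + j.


Scan left to right, longest-match per lexeme
Tokens: ID(z), OP(+), ID(j)


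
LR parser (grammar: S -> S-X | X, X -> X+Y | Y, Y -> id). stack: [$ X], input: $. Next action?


lookahead ∉ {+} so X won't extend; reduce S -> X
Action: reduce (S -> X)


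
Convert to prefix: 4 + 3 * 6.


'*' binds tighter: tree is (+ 4 (* 3 6))
Prefix: + 4 * 3 6


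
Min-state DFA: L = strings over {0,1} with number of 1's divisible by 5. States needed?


Track (count of 1) mod 5: states 0..4, accept at 0
Minimal DFA: 5 states


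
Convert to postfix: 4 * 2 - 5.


Left to right (same or higher precedence on left)
Postfix: 4 2 * 5 -


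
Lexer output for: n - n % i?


Scan left to right, longest-match per lexeme
Tokens: ID(n), OP(-), ID(n), OP(%), ID(i)


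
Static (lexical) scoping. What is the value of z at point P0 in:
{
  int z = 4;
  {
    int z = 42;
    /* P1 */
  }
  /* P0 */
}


z declared in the same block as P0
z = 4


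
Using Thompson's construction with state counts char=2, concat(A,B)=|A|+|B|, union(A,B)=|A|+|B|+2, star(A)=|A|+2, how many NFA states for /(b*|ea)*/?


Syntax tree has 3 char leaf(s), 1 union(s), 2 star(s)
chars contribute 3×2 = 6; each union adds +2; each star adds +2
Total: 6 + 2 + 4 = 12 states


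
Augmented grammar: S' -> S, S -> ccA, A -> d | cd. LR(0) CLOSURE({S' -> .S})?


Start: S' -> .S
For each item with dot before a nonterminal B, add B -> .γ for every B-production
Closure: [S' -> .S, S -> .ccA]


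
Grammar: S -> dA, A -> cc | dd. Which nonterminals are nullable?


A nonterminal is nullable iff some alternative derives ε (directly, or every symbol in it is nullable)
Nullable: {}


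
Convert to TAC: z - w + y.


Break into single-operator statements:
t1 = z - w
t2 = t1 + y


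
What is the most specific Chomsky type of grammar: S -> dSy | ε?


Single nonterminal LHS, but d^n y^n is not regular
Classification: Type 2 (Context-Free)


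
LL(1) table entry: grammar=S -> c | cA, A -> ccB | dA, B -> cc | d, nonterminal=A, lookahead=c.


For [A, c]: 'c' ∈ FIRST(ccB)
Entry: A -> ccB


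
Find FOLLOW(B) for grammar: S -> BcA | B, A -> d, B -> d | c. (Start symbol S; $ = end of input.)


$ ∈ FOLLOW(S). For each A -> αBβ: add FIRST(β)\{ε} to FOLLOW(B); if β nullable, add FOLLOW(A).
FOLLOW(B) = {$, c}


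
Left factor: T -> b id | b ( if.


Common prefix: 'b'
Factored: T -> b T', T' -> id | ( if


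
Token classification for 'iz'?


Pattern: letter/underscore followed by alphanumerics, not a keyword
Type: IDENTIFIER


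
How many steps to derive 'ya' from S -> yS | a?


Derivation: S => yS => ya
Steps: 2


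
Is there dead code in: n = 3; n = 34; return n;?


first assignment to n is overwritten before any read
Dead: 'n = 3'


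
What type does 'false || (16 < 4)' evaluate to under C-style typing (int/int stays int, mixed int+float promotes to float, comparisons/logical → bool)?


Operand types: bool || bool
Rule: logical operators take bool operands and yield bool
Result type: bool


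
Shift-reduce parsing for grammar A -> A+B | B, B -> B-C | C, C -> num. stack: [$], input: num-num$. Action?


no handle on stack; shift 'num'
Action: shift


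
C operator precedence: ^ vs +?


'+' is additive (level 9); '^' is bitwise XOR (level 4)
Higher level binds tighter
'+' has higher precedence than '^'


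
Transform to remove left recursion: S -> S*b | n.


Left-recursive alternatives: S*b; non-recursive: n
Introduce S': S -> nS', S' -> *bS' | ε


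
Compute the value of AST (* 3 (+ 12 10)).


Evaluate inner: (+ 12 10) = 22
Evaluate root: (* 3 22) = 66
Result: 66


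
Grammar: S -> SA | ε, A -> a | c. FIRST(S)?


Per alternative of S: FIRST(SA) = {a, c}; FIRST(ε) = {ε}
FIRST(S) = {a, c, ε}


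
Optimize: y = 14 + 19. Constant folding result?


14 + 19 = 33 at compile time
Optimized: y = 33


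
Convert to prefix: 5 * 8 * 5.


left-to-right (same/higher precedence on left): tree is (* (* 5 8) 5)
Prefix: * * 5 8 5


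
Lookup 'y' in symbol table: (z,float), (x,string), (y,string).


Lookup 'y' → type string


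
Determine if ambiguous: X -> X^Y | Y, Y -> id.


precedence layered via separate nonterminal Y: deterministic
Unambiguous


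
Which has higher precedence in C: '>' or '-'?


'-' is additive (level 9); '>' is relational (level 7)
Higher level binds tighter
'-' has higher precedence than '>'


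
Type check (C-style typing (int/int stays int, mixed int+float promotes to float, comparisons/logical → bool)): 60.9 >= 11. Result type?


Operand types: float >= int
Rule: comparison yields bool
Result type: bool


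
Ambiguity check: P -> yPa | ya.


balanced y^n…a^n: each string has a unique parse
Unambiguous


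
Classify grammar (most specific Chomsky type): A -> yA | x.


Right-linear: every RHS is a terminal or a terminal followed by one nonterminal
Classification: Type 3 (Regular)


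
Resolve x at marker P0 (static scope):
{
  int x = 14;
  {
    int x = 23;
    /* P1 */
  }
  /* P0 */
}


x declared in the same block as P0
x = 14


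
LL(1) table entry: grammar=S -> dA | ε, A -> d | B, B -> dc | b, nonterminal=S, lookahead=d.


For [S, d]: 'd' ∈ FIRST(dA)
Entry: S -> dA


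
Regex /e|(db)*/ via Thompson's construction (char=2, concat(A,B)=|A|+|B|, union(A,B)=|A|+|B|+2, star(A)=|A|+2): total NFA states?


Syntax tree has 3 char leaf(s), 1 union(s), 1 star(s)
chars contribute 3×2 = 6; each union adds +2; each star adds +2
Total: 6 + 2 + 2 = 10 states


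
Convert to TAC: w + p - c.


Break into single-operator statements:
t1 = w + p
t2 = t1 - c


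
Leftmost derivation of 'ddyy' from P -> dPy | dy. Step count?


Derivation: P => dPy => ddyy
Steps: 2


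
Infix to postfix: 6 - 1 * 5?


* has higher precedence, evaluate 1*5 first
Postfix: 6 1 5 * -


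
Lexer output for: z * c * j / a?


Scan left to right, longest-match per lexeme
Tokens: ID(z), OP(*), ID(c), OP(*), ID(j), OP(/), ID(a)


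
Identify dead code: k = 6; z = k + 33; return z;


k is read by z's definition; z is returned
No dead code


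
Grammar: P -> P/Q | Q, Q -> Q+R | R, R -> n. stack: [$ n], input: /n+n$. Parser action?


'n' on top is the handle for R -> n
Action: reduce (R -> n)


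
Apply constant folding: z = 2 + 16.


2 + 16 = 18 at compile time
Optimized: z = 18


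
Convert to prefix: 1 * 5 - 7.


left-to-right (same/higher precedence on left): tree is (- (* 1 5) 7)
Prefix: - * 1 5 7


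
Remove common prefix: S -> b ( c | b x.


Common prefix: 'b'
Factored: S -> b S', S' -> ( c | x


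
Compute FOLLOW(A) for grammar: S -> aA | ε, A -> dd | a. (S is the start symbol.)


$ ∈ FOLLOW(S). For each A -> αBβ: add FIRST(β)\{ε} to FOLLOW(B); if β nullable, add FOLLOW(A).
FOLLOW(A) = {$}


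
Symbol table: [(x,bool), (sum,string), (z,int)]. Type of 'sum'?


Lookup 'sum' → type string


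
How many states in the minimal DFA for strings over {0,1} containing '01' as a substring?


KMP-style automaton: 2 progress states + 1 absorbing accept = 3
Minimal DFA: 3 states


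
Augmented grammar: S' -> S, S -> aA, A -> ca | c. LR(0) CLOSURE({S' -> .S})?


Start: S' -> .S
For each item with dot before a nonterminal B, add B -> .γ for every B-production
Closure: [S' -> .S, S -> .aA]


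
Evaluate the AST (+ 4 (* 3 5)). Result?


Evaluate inner: (* 3 5) = 15
Evaluate root: (+ 4 15) = 19
Result: 19


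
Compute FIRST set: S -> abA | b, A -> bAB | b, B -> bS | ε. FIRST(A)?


Per alternative of A: FIRST(bAB) = {b}; FIRST(b) = {b}
FIRST(A) = {b}


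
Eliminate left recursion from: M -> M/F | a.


Left-recursive alternatives: M/F; non-recursive: a
Introduce M': M -> aM', M' -> /FM' | ε


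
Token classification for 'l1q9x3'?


Pattern: letter/underscore followed by alphanumerics, not a keyword
Type: IDENTIFIER


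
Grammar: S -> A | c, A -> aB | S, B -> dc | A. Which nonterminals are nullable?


A nonterminal is nullable iff some alternative derives ε (directly, or every symbol in it is nullable)
Nullable: {}


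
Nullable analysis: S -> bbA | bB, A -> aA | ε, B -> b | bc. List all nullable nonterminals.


A nonterminal is nullable iff some alternative derives ε (directly, or every symbol in it is nullable)
Nullable: {A}


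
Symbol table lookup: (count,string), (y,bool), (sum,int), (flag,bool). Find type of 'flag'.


Lookup 'flag' → type bool


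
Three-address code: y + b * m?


Break into single-operator statements:
t1 = b * m
t2 = y + t1


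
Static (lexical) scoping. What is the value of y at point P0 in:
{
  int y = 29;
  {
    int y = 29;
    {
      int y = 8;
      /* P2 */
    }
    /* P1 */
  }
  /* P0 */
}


y declared in the same block as P0
y = 29


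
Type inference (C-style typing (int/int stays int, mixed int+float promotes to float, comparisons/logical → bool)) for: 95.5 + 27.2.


Operand types: float + float
Rule: mixed int/float promotes to float; int/int stays int
Result type: float


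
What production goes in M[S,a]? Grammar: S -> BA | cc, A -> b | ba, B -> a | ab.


For [S, a]: 'a' ∈ FIRST(BA)
Entry: S -> BA


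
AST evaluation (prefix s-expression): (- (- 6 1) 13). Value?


Evaluate inner: (- 6 1) = 5
Evaluate root: (- 5 13) = -8
Result: -8


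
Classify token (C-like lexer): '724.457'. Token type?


Pattern: digits with a decimal point
Type: FLOAT_LITERAL


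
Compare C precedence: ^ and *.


'*' is multiplicative (level 10); '^' is bitwise XOR (level 4)
Higher level binds tighter
'*' has higher precedence than '^'


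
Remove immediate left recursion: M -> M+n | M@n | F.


Left-recursive alternatives: M+n, M@n; non-recursive: F
Introduce M': M -> FM', M' -> +nM' | @nM' | ε


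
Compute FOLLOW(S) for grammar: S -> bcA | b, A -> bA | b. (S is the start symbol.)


$ ∈ FOLLOW(S). For each A -> αBβ: add FIRST(β)\{ε} to FOLLOW(B); if β nullable, add FOLLOW(A).
FOLLOW(S) = {$}


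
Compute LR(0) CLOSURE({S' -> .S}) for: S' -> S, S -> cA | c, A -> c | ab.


Start: S' -> .S
For each item with dot before a nonterminal B, add B -> .γ for every B-production
Closure: [S' -> .S, S -> .cA, S -> .c]


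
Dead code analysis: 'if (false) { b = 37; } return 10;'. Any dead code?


condition is constant false, so the whole block is unreachable
Dead: 'if (false) { b = 37; }'


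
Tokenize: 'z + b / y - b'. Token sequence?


Scan left to right, longest-match per lexeme
Tokens: ID(z), OP(+), ID(b), OP(/), ID(y), OP(-), ID(b)


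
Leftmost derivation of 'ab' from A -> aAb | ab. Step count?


Derivation: A => ab
Steps: 1


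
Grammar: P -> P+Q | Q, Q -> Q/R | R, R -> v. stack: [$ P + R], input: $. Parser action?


'R' (not preceded by Q/) is the handle for Q -> R
Action: reduce (Q -> R)


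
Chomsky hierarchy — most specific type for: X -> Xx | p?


Left-linear: every RHS is a terminal or one nonterminal followed by a terminal
Classification: Type 3 (Regular)


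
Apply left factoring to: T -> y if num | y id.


Common prefix: 'y'
Factored: T -> y T', T' -> if num | id


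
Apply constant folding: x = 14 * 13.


14 * 13 = 182 at compile time
Optimized: x = 182


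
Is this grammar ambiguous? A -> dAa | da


balanced d^n…a^n: each string has a unique parse
Unambiguous


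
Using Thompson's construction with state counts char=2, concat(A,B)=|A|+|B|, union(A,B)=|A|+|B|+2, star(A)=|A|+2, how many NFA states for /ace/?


Syntax tree has 3 char leaf(s), 0 union(s), 0 star(s)
chars contribute 3×2 = 6; each union adds +2; each star adds +2
Total: 6 + 0 + 0 = 6 states


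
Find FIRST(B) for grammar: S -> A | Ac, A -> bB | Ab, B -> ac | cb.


Per alternative of B: FIRST(ac) = {a}; FIRST(cb) = {c}
FIRST(B) = {a, c}


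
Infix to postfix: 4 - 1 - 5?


Left to right (same or higher precedence on left)
Postfix: 4 1 - 5 -


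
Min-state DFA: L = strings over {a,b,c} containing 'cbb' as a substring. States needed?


KMP-style automaton: 3 progress states + 1 absorbing accept = 4
Minimal DFA: 4 states


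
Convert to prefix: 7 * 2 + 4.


left-to-right (same/higher precedence on left): tree is (+ (* 7 2) 4)
Prefix: + * 7 2 4


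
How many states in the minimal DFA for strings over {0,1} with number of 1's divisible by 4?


Track (count of 1) mod 4: states 0..3, accept at 0
Minimal DFA: 4 states


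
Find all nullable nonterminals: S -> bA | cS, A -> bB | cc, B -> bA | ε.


A nonterminal is nullable iff some alternative derives ε (directly, or every symbol in it is nullable)
Nullable: {B}


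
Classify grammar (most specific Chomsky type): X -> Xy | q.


Left-linear: every RHS is a terminal or one nonterminal followed by a terminal
Classification: Type 3 (Regular)


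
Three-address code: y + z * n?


Break into single-operator statements:
t1 = z * n
t2 = y + t1


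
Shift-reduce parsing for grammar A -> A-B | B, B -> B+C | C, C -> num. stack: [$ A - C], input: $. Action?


'C' (not preceded by B+) is the handle for B -> C
Action: reduce (B -> C)


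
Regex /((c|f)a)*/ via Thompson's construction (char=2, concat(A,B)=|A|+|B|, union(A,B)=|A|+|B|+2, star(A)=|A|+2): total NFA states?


Syntax tree has 3 char leaf(s), 1 union(s), 1 star(s)
chars contribute 3×2 = 6; each union adds +2; each star adds +2
Total: 6 + 2 + 2 = 10 states


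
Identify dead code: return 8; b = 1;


statement follows a return and is unreachable
Dead: 'b = 1'


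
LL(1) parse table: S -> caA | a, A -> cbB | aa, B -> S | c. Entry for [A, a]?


For [A, a]: 'a' ∈ FIRST(aa)
Entry: A -> aa


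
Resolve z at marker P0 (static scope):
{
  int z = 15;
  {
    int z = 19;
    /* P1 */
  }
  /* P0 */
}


z declared in the same block as P0
z = 15


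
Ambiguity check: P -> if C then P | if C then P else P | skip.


dangling else: 'if C then if C then skip else skip' parses two ways
Ambiguous


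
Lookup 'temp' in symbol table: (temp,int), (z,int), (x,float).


Lookup 'temp' → type int


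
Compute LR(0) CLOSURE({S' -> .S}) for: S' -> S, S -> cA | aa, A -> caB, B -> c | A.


Start: S' -> .S
For each item with dot before a nonterminal B, add B -> .γ for every B-production
Closure: [S' -> .S, S -> .cA, S -> .aa]


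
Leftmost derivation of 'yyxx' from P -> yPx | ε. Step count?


Derivation: P => yPx => yyPxx => yyxx
Steps: 3


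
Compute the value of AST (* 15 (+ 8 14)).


Evaluate inner: (+ 8 14) = 22
Evaluate root: (* 15 22) = 330
Result: 330


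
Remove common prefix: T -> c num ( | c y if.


Common prefix: 'c'
Factored: T -> c T', T' -> num ( | y if


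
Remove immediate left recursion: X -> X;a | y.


Left-recursive alternatives: X;a; non-recursive: y
Introduce X': X -> yX', X' -> ;aX' | ε


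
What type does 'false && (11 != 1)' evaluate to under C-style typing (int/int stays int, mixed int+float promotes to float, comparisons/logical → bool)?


Operand types: bool && bool
Rule: logical operators take bool operands and yield bool
Result type: bool


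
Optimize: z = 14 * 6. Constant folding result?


14 * 6 = 84 at compile time
Optimized: z = 84


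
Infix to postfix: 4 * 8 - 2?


Left to right (same or higher precedence on left)
Postfix: 4 8 * 2 -


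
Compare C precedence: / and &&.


'/' is multiplicative (level 10); '&&' is logical AND (level 2)
Higher level binds tighter
'/' has higher precedence than '&&'


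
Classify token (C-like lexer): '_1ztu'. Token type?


Pattern: letter/underscore followed by alphanumerics, not a keyword
Type: IDENTIFIER


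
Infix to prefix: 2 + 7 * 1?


'*' binds tighter: tree is (+ 2 (* 7 1))
Prefix: + 2 * 7 1


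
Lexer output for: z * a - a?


Scan left to right, longest-match per lexeme
Tokens: ID(z), OP(*), ID(a), OP(-), ID(a)


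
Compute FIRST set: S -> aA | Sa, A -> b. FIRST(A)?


Per alternative of A: FIRST(b) = {b}
FIRST(A) = {b}


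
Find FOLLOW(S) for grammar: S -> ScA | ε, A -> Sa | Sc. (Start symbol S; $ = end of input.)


$ ∈ FOLLOW(S). For each A -> αBβ: add FIRST(β)\{ε} to FOLLOW(B); if β nullable, add FOLLOW(A).
FOLLOW(S) = {$, a, c}


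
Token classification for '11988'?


Pattern: digits only
Type: INTEGER_LITERAL


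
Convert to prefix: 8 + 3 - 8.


left-to-right (same/higher precedence on left): tree is (- (+ 8 3) 8)
Prefix: - + 8 3 8


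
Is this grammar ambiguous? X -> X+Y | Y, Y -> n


precedence layered via separate nonterminal Y: deterministic
Unambiguous


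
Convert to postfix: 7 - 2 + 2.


Left to right (same or higher precedence on left)
Postfix: 7 2 - 2 +


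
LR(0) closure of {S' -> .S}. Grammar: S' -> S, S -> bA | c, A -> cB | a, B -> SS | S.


Start: S' -> .S
For each item with dot before a nonterminal B, add B -> .γ for every B-production
Closure: [S' -> .S, S -> .bA, S -> .c]


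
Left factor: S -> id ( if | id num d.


Common prefix: 'id'
Factored: S -> id S', S' -> ( if | num d


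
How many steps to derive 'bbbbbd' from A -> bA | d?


Derivation: A => bA => bbA => bbbA => bbbbA => bbbbbA => bbbbbd
Steps: 6


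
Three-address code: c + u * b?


Break into single-operator statements:
t1 = u * b
t2 = c + t1


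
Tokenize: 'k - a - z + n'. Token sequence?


Scan left to right, longest-match per lexeme
Tokens: ID(k), OP(-), ID(a), OP(-), ID(z), OP(+), ID(n)


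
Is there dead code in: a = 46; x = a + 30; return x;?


a is read by x's definition; x is returned
No dead code


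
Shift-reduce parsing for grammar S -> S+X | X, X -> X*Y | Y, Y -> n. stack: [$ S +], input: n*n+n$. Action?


no handle ('S+' is not any RHS); shift 'n'
Action: shift


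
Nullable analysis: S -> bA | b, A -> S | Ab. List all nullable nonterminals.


A nonterminal is nullable iff some alternative derives ε (directly, or every symbol in it is nullable)
Nullable: {}


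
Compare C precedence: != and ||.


'!=' is equality (level 6); '||' is logical OR (level 1)
Higher level binds tighter
'!=' has higher precedence than '||'


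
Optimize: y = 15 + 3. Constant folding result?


15 + 3 = 18 at compile time
Optimized: y = 18


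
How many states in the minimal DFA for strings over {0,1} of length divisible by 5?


Track length mod 5: states 0..4, accept at 0
Minimal DFA: 5 states


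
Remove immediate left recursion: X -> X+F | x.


Left-recursive alternatives: X+F; non-recursive: x
Introduce X': X -> xX', X' -> +FX' | ε


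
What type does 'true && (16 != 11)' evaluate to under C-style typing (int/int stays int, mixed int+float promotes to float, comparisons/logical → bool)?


Operand types: bool && bool
Rule: logical operators take bool operands and yield bool
Result type: bool


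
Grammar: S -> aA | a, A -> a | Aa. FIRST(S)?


Per alternative of S: FIRST(aA) = {a}; FIRST(a) = {a}
FIRST(S) = {a}


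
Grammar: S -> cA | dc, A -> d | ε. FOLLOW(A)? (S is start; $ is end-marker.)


$ ∈ FOLLOW(S). For each A -> αBβ: add FIRST(β)\{ε} to FOLLOW(B); if β nullable, add FOLLOW(A).
FOLLOW(A) = {$}


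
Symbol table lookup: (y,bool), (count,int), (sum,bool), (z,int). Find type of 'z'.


Lookup 'z' → type int


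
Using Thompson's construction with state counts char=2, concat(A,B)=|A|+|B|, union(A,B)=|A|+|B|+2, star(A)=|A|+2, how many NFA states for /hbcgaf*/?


Syntax tree has 6 char leaf(s), 0 union(s), 1 star(s)
chars contribute 6×2 = 12; each union adds +2; each star adds +2
Total: 12 + 0 + 2 = 14 states


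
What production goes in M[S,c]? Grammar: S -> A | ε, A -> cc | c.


For [S, c]: 'c' ∈ FIRST(A)
Entry: S -> A


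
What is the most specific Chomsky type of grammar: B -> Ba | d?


Left-linear: every RHS is a terminal or one nonterminal followed by a terminal
Classification: Type 3 (Regular)


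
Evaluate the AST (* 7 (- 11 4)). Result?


Evaluate inner: (- 11 4) = 7
Evaluate root: (* 7 7) = 49
Result: 49


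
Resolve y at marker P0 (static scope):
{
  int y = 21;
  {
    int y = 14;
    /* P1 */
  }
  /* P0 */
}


y declared in the same block as P0
y = 21


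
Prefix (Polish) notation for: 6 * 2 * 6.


left-to-right (same/higher precedence on left): tree is (* (* 6 2) 6)
Prefix: * * 6 2 6


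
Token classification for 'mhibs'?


Pattern: letter/underscore followed by alphanumerics, not a keyword
Type: IDENTIFIER


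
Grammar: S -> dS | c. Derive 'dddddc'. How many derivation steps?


Derivation: S => dS => ddS => dddS => ddddS => dddddS => dddddc
Steps: 6


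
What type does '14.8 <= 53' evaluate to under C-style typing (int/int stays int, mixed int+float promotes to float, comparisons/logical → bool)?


Operand types: float <= int
Rule: comparison yields bool
Result type: bool


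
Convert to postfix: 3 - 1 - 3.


Left to right (same or higher precedence on left)
Postfix: 3 1 - 3 -


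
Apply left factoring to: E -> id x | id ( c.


Common prefix: 'id'
Factored: E -> id E', E' -> x | ( c


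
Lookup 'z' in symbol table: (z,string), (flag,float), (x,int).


Lookup 'z' → type string


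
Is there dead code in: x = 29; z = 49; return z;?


x is assigned but never read
Dead: 'x = 29'


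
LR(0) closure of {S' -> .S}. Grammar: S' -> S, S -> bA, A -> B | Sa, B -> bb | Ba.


Start: S' -> .S
For each item with dot before a nonterminal B, add B -> .γ for every B-production
Closure: [S' -> .S, S -> .bA]


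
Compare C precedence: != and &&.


'!=' is equality (level 6); '&&' is logical AND (level 2)
Higher level binds tighter
'!=' has higher precedence than '&&'


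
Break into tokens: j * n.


Scan left to right, longest-match per lexeme
Tokens: ID(j), OP(*), ID(n)


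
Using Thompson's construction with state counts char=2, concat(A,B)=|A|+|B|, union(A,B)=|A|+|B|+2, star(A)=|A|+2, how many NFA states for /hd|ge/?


Syntax tree has 4 char leaf(s), 1 union(s), 0 star(s)
chars contribute 4×2 = 8; each union adds +2; each star adds +2
Total: 8 + 2 + 0 = 10 states


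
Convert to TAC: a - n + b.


Break into single-operator statements:
t1 = a - n
t2 = t1 + b


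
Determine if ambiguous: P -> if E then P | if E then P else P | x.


dangling else: 'if E then if E then x else x' parses two ways
Ambiguous


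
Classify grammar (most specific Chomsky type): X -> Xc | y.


Left-linear: every RHS is a terminal or one nonterminal followed by a terminal
Classification: Type 3 (Regular)


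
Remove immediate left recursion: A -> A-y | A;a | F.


Left-recursive alternatives: A-y, A;a; non-recursive: F
Introduce A': A -> FA', A' -> -yA' | ;aA' | ε


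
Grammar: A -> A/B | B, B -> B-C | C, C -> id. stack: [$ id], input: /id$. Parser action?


'id' on top is the handle for C -> id
Action: reduce (C -> id)


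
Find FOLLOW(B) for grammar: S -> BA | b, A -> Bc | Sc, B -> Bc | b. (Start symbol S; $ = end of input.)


$ ∈ FOLLOW(S). For each A -> αBβ: add FIRST(β)\{ε} to FOLLOW(B); if β nullable, add FOLLOW(A).
FOLLOW(B) = {b, c}


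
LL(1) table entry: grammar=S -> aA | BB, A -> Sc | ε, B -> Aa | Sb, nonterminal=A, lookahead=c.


For [A, c]: ε is nullable and 'c' ∈ FOLLOW(A)
Entry: A -> ε


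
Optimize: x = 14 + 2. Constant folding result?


14 + 2 = 16 at compile time
Optimized: x = 16


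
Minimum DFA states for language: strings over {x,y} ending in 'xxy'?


Track the longest suffix of input matching a prefix of 'xxy': 4 classes (prefixes of length 0..3)
Minimal DFA: 4 states


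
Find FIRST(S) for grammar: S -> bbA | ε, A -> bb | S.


Per alternative of S: FIRST(bbA) = {b}; FIRST(ε) = {ε}
FIRST(S) = {b, ε}


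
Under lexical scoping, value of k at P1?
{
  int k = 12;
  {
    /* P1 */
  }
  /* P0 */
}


P1's block does not declare k; resolves to the enclosing declaration at depth 0
k = 12


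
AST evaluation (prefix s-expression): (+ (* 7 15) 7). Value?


Evaluate inner: (* 7 15) = 105
Evaluate root: (+ 105 7) = 112
Result: 112


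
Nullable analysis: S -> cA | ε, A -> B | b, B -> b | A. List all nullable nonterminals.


A nonterminal is nullable iff some alternative derives ε (directly, or every symbol in it is nullable)
Nullable: {S}


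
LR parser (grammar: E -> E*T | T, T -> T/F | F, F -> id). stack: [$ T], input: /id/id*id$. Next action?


shift '/' to continue T -> T/F
Action: shift


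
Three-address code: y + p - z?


Break into single-operator statements:
t1 = y + p
t2 = t1 - z


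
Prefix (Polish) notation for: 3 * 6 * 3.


left-to-right (same/higher precedence on left): tree is (* (* 3 6) 3)
Prefix: * * 3 6 3


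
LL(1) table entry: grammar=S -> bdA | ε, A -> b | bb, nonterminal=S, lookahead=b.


For [S, b]: 'b' ∈ FIRST(bdA)
Entry: S -> bdA


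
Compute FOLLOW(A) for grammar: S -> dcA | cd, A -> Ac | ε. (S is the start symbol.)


$ ∈ FOLLOW(S). For each A -> αBβ: add FIRST(β)\{ε} to FOLLOW(B); if β nullable, add FOLLOW(A).
FOLLOW(A) = {$, c}


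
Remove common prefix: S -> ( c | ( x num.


Common prefix: '('
Factored: S -> ( S', S' -> c | x num


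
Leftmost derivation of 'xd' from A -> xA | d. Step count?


Derivation: A => xA => xd
Steps: 2


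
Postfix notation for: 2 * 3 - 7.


Left to right (same or higher precedence on left)
Postfix: 2 3 * 7 -


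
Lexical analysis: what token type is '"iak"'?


Pattern: double-quoted sequence
Type: STRING_LITERAL


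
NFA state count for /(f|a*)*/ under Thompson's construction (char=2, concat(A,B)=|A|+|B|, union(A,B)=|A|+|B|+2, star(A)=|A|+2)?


Syntax tree has 2 char leaf(s), 1 union(s), 2 star(s)
chars contribute 2×2 = 4; each union adds +2; each star adds +2
Total: 4 + 2 + 4 = 10 states


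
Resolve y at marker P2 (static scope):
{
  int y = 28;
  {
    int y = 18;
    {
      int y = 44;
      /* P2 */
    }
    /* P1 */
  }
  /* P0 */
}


y declared in the same block as P2
y = 44


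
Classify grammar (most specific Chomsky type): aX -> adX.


LHS has context (more than one symbol) and |LHS| ≤ |RHS|
Classification: Type 1 (Context-Sensitive)


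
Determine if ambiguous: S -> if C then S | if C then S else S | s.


dangling else: 'if C then if C then s else s' parses two ways
Ambiguous


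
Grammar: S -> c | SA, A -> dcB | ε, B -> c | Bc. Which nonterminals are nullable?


A nonterminal is nullable iff some alternative derives ε (directly, or every symbol in it is nullable)
Nullable: {A}


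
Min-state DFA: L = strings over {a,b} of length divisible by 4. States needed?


Track length mod 4: states 0..3, accept at 0
Minimal DFA: 4 states


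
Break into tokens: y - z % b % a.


Scan left to right, longest-match per lexeme
Tokens: ID(y), OP(-), ID(z), OP(%), ID(b), OP(%), ID(a)


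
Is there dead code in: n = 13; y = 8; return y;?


n is assigned but never read
Dead: 'n = 13'


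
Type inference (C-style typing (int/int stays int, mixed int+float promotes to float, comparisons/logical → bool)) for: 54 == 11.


Operand types: int == int
Rule: comparison yields bool
Result type: bool


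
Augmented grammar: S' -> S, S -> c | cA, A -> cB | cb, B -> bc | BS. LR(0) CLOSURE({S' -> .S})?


Start: S' -> .S
For each item with dot before a nonterminal B, add B -> .γ for every B-production
Closure: [S' -> .S, S -> .c, S -> .cA]


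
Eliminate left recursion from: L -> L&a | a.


Left-recursive alternatives: L&a; non-recursive: a
Introduce L': L -> aL', L' -> &aL' | ε


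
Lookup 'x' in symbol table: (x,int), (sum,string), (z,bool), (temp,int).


Lookup 'x' → type int


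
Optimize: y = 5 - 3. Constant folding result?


5 - 3 = 2 at compile time
Optimized: y = 2


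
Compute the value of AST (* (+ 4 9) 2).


Evaluate inner: (+ 4 9) = 13
Evaluate root: (* 13 2) = 26
Result: 26


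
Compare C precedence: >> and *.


'*' is multiplicative (level 10); '>>' is shift (level 8)
Higher level binds tighter
'*' has higher precedence than '>>'


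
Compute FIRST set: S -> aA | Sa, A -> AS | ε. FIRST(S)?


Per alternative of S: FIRST(aA) = {a}; FIRST(Sa) = {a}
FIRST(S) = {a}


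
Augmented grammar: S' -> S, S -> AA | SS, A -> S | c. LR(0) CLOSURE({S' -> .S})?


Start: S' -> .S
For each item with dot before a nonterminal B, add B -> .γ for every B-production
Closure: [S' -> .S, S -> .AA, S -> .SS, A -> .S, A -> .c]


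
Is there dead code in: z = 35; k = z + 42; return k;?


z is read by k's definition; k is returned
No dead code


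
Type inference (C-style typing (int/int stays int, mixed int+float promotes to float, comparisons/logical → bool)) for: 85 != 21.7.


Operand types: int != float
Rule: comparison yields bool
Result type: bool


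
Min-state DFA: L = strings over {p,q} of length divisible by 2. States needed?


Track length mod 2: states 0..1, accept at 0
Minimal DFA: 2 states


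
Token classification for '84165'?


Pattern: digits only
Type: INTEGER_LITERAL


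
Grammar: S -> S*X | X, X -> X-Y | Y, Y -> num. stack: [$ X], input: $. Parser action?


lookahead ∉ {-} so X won't extend; reduce S -> X
Action: reduce (S -> X)


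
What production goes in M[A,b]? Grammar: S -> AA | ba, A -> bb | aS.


For [A, b]: 'b' ∈ FIRST(bb)
Entry: A -> bb


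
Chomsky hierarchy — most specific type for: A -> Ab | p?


Left-linear: every RHS is a terminal or one nonterminal followed by a terminal
Classification: Type 3 (Regular)


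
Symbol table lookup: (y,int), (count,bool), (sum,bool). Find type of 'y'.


Lookup 'y' → type int


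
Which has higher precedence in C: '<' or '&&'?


'<' is relational (level 7); '&&' is logical AND (level 2)
Higher level binds tighter
'<' has higher precedence than '&&'


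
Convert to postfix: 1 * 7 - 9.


Left to right (same or higher precedence on left)
Postfix: 1 7 * 9 -


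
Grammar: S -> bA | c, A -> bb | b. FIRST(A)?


Per alternative of A: FIRST(bb) = {b}; FIRST(b) = {b}
FIRST(A) = {b}


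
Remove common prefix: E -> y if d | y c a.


Common prefix: 'y'
Factored: E -> y E', E' -> if d | c a


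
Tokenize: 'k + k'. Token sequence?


Scan left to right, longest-match per lexeme
Tokens: ID(k), OP(+), ID(k)


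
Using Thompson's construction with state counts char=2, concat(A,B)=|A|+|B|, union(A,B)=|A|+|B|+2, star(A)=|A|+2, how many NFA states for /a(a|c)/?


Syntax tree has 3 char leaf(s), 1 union(s), 0 star(s)
chars contribute 3×2 = 6; each union adds +2; each star adds +2
Total: 6 + 2 + 0 = 8 states


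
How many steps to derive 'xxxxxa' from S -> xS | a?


Derivation: S => xS => xxS => xxxS => xxxxS => xxxxxS => xxxxxa
Steps: 6


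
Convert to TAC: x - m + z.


Break into single-operator statements:
t1 = x - m
t2 = t1 + z


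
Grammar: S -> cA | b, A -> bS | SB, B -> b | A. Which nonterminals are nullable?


A nonterminal is nullable iff some alternative derives ε (directly, or every symbol in it is nullable)
Nullable: {}


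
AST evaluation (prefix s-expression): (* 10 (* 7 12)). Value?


Evaluate inner: (* 7 12) = 84
Evaluate root: (* 10 84) = 840
Result: 840


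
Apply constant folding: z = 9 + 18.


9 + 18 = 27 at compile time
Optimized: z = 27


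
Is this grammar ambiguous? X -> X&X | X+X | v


'v&v+v' has two parse trees (no precedence encoded between & and +)
Ambiguous


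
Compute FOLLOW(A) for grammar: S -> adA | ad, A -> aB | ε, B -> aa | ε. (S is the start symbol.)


$ ∈ FOLLOW(S). For each A -> αBβ: add FIRST(β)\{ε} to FOLLOW(B); if β nullable, add FOLLOW(A).
FOLLOW(A) = {$}


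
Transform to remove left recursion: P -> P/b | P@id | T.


Left-recursive alternatives: P/b, P@id; non-recursive: T
Introduce P': P -> TP', P' -> /bP' | @idP' | ε


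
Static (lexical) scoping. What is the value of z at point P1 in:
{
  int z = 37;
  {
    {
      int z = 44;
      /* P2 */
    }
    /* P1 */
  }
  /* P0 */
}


P1's block does not declare z; resolves to the enclosing declaration at depth 0
z = 37


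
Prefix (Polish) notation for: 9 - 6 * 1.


'*' binds tighter: tree is (- 9 (* 6 1))
Prefix: - 9 * 6 1


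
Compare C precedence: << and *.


'*' is multiplicative (level 10); '<<' is shift (level 8)
Higher level binds tighter
'*' has higher precedence than '<<'


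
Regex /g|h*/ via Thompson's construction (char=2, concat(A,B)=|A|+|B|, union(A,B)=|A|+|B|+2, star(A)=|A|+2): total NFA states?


Syntax tree has 2 char leaf(s), 1 union(s), 1 star(s)
chars contribute 2×2 = 4; each union adds +2; each star adds +2
Total: 4 + 2 + 2 = 8 states


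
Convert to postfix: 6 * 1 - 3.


Left to right (same or higher precedence on left)
Postfix: 6 1 * 3 -


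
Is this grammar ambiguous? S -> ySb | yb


balanced y^n…b^n: each string has a unique parse
Unambiguous


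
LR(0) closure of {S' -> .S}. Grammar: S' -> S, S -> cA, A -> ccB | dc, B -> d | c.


Start: S' -> .S
For each item with dot before a nonterminal B, add B -> .γ for every B-production
Closure: [S' -> .S, S -> .cA]


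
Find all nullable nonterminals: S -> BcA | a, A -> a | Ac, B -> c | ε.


A nonterminal is nullable iff some alternative derives ε (directly, or every symbol in it is nullable)
Nullable: {B}


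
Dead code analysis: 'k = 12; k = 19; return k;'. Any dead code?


first assignment to k is overwritten before any read
Dead: 'k = 12'


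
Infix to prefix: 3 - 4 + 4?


left-to-right (same/higher precedence on left): tree is (+ (- 3 4) 4)
Prefix: + - 3 4 4


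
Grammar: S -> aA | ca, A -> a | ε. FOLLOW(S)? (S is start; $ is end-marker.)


$ ∈ FOLLOW(S). For each A -> αBβ: add FIRST(β)\{ε} to FOLLOW(B); if β nullable, add FOLLOW(A).
FOLLOW(S) = {$}


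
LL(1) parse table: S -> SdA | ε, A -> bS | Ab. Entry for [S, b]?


For [S, b]: ε is nullable and 'b' ∈ FOLLOW(S)
Entry: S -> ε


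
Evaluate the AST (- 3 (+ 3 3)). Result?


Evaluate inner: (+ 3 3) = 6
Evaluate root: (- 3 6) = -3
Result: -3


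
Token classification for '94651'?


Pattern: digits only
Type: INTEGER_LITERAL


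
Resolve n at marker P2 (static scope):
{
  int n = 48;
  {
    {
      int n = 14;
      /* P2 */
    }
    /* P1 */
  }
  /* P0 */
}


n declared in the same block as P2
n = 14


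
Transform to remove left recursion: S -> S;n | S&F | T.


Left-recursive alternatives: S;n, S&F; non-recursive: T
Introduce S': S -> TS', S' -> ;nS' | &FS' | ε


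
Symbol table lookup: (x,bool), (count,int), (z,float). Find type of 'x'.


Lookup 'x' → type bool


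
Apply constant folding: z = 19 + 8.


19 + 8 = 27 at compile time
Optimized: z = 27


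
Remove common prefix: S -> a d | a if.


Common prefix: 'a'
Factored: S -> a S', S' -> d | if


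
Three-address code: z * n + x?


Break into single-operator statements:
t1 = z * n
t2 = t1 + x


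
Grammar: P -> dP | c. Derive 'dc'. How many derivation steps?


Derivation: P => dP => dc
Steps: 2


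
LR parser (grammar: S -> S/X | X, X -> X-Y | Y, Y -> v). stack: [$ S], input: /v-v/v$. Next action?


shift '/' to continue S -> S/X
Action: shift


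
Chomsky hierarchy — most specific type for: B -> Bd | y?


Left-linear: every RHS is a terminal or one nonterminal followed by a terminal
Classification: Type 3 (Regular)


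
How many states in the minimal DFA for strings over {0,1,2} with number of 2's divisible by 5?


Track (count of 2) mod 5: states 0..4, accept at 0
Minimal DFA: 5 states
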